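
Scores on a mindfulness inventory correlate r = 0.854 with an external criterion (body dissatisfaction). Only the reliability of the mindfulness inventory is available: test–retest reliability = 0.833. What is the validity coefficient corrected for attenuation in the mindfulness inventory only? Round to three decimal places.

Single correction: r_c = r_obs / √r_xx = 0.854 / √0.833 = 0.854 / 0.9127 ≈ 0.936.

0.936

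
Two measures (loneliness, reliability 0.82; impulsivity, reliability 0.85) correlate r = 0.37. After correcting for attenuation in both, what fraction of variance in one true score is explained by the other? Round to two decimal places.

0.20

Disattenuated r = 0.37 / √(0.82 × 0.85) = 0.37 / 0.8349 = 0.4432.
Shared true-score variance = 0.4432² = 0.1964 ≈ 0.20.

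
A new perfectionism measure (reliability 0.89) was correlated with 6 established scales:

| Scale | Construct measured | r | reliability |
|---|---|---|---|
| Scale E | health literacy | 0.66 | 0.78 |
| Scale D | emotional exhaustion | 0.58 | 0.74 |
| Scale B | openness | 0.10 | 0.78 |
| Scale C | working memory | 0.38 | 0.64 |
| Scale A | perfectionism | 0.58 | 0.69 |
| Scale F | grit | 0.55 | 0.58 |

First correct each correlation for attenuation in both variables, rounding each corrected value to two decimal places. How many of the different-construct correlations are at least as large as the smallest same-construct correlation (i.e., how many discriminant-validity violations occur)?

Disattenuated r (r / √(r_scale · r_new)):
  Scale E (disc): 0.66 / √(0.78·0.89) = 0.79
  Scale D (disc): 0.58 / √(0.74·0.89) = 0.71
  Scale B (disc): 0.10 / √(0.78·0.89) = 0.12
  Scale C (disc): 0.38 / √(0.64·0.89) = 0.50
  Scale A (conv): 0.58 / √(0.69·0.89) = 0.74
  Scale F (disc): 0.55 / √(0.58·0.89) = 0.77
Smallest convergent = 0.74. Discriminant values: 0.79, 0.71, 0.12, 0.50, 0.77; count ≥ 0.74 → 2.

2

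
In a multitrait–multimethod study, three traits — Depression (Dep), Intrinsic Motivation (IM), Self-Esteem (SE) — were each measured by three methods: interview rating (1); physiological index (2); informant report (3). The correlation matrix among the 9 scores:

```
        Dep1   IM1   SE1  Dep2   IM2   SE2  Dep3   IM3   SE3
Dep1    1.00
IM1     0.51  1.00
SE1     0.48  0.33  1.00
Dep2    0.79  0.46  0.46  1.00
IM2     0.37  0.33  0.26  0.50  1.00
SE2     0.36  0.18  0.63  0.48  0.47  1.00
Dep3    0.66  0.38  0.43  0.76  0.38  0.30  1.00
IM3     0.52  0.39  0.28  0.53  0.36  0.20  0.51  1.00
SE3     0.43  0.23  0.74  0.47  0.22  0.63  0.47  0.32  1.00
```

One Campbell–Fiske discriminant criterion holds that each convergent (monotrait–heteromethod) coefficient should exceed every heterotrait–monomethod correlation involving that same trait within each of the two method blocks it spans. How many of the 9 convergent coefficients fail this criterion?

Convergent coefficients and their comparison sets:
Dep (methods 1·2): 0.79 vs {0.51, 0.50, 0.48, 0.48} → pass.
Dep (methods 1·3): 0.66 vs {0.51, 0.51, 0.48, 0.47} → pass.
Dep (methods 2·3): 0.76 vs {0.50, 0.51, 0.48, 0.47} → pass.
IM (methods 1·2): 0.33 vs {0.51, 0.50, 0.33, 0.47} → fail.
IM (methods 1·3): 0.39 vs {0.51, 0.51, 0.33, 0.32} → fail.
IM (methods 2·3): 0.36 vs {0.50, 0.51, 0.47, 0.32} → fail.
SE (methods 1·2): 0.63 vs {0.48, 0.48, 0.33, 0.47} → pass.
SE (methods 1·3): 0.74 vs {0.48, 0.47, 0.33, 0.32} → pass.
SE (methods 2·3): 0.63 vs {0.48, 0.47, 0.47, 0.32} → pass.
3 of 9 fail.

3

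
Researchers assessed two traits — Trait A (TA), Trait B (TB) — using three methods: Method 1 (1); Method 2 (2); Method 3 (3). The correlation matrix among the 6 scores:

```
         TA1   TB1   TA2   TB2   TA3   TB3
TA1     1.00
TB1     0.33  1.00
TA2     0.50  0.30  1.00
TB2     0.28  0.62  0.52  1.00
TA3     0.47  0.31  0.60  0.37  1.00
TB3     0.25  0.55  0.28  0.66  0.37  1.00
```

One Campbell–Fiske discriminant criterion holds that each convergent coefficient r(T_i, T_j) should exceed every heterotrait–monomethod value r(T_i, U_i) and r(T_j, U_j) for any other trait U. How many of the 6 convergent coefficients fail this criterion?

1

Checking each validity diagonal entry against its comparison values:
TA (methods 1·2): 0.50 vs {0.33, 0.52} → fail.
TA (methods 1·3): 0.47 vs {0.33, 0.37} → pass.
TA (methods 2·3): 0.60 vs {0.52, 0.37} → pass.
TB (methods 1·2): 0.62 vs {0.33, 0.52} → pass.
TB (methods 1·3): 0.55 vs {0.33, 0.37} → pass.
TB (methods 2·3): 0.66 vs {0.52, 0.37} → pass.
1 of 6 fail.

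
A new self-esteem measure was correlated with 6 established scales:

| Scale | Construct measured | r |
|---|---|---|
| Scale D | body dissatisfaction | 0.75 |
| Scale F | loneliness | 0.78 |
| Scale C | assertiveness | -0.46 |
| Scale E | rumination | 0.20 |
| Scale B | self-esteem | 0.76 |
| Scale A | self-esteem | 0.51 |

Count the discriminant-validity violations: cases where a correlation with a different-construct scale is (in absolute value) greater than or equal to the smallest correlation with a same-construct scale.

Convergent (same construct = self-esteem): Scale B, Scale A.
Smallest convergent = 0.51. Discriminant |r|: 0.75, 0.78, 0.46, 0.20; count ≥ 0.51 → 2.

2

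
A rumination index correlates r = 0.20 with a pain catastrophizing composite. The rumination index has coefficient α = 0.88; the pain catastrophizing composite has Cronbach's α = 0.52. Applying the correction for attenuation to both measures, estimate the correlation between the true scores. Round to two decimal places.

r_true = r_obs / √(r_xx · r_yy) = 0.20 / √(0.88 × 0.52) = 0.20 / √0.4576 = 0.20 / 0.6765 ≈ 0.30.

0.30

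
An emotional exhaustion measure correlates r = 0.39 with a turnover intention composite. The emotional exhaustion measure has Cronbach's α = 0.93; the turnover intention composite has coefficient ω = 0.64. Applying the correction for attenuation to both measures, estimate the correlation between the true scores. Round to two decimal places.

0.51

r_true = r_obs / √(r_xx · r_yy) = 0.39 / √(0.93 × 0.64) = 0.39 / √0.5952 = 0.39 / 0.7715 ≈ 0.51.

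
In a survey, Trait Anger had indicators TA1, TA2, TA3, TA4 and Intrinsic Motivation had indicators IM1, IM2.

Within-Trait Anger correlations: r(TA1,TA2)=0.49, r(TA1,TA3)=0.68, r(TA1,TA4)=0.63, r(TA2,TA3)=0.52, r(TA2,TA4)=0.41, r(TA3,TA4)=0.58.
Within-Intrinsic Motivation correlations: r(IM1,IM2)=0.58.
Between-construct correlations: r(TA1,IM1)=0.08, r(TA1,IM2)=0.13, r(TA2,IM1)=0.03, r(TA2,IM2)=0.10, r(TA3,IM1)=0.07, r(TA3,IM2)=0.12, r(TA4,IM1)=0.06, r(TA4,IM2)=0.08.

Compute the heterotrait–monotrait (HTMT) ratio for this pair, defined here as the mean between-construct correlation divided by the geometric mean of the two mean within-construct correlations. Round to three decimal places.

0.148

Between-construct mean = 0.67/8 = 0.0838.
Mean within-TA = 3.31/6 = 0.5517; mean within-IM = 0.58/1 = 0.5800.
Geometric mean = √(0.5517 × 0.5800) = 0.5657.
HTMT = 0.0838 / 0.5657 = 0.148.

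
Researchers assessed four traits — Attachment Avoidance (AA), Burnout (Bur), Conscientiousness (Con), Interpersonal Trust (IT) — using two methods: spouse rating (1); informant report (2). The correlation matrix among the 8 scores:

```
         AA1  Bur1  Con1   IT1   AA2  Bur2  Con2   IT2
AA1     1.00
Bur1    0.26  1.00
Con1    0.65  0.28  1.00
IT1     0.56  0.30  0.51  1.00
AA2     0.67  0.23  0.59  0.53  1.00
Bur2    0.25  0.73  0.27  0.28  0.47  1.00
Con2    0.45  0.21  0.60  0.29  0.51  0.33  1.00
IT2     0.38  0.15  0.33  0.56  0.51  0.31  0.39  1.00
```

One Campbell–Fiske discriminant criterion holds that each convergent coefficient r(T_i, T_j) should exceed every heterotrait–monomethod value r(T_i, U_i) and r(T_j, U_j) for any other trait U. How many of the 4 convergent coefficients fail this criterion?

2

Checking each validity diagonal entry against its comparison values:
AA (methods 1·2): 0.67 vs {0.26, 0.47, 0.65, 0.51, 0.56, 0.51} → pass.
Bur (methods 1·2): 0.73 vs {0.26, 0.47, 0.28, 0.33, 0.30, 0.31} → pass.
Con (methods 1·2): 0.60 vs {0.65, 0.51, 0.28, 0.33, 0.51, 0.39} → fail.
IT (methods 1·2): 0.56 vs {0.56, 0.51, 0.30, 0.31, 0.51, 0.39} → fail.
2 of 4 fail.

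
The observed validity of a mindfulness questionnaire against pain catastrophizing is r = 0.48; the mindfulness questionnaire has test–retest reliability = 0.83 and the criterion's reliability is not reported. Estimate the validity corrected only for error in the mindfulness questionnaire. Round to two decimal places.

Single correction: r_c = r_obs / √r_xx = 0.48 / √0.83 = 0.48 / 0.9110 ≈ 0.53.

0.53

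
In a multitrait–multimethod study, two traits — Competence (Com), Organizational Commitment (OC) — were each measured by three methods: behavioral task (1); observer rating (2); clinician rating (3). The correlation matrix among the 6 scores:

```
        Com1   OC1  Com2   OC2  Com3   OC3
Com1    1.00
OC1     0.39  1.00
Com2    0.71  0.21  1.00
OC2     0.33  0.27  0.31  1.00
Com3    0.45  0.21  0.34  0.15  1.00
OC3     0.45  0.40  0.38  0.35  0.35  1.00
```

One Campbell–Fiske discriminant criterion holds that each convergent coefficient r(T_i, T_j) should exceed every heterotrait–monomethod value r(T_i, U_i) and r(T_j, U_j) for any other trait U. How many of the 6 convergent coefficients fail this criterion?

3

Each convergent coefficient versus the relevant comparison correlations:
Com (methods 1·2): 0.71 vs {0.39, 0.31} → pass.
Com (methods 1·3): 0.45 vs {0.39, 0.35} → pass.
Com (methods 2·3): 0.34 vs {0.31, 0.35} → fail.
OC (methods 1·2): 0.27 vs {0.39, 0.31} → fail.
OC (methods 1·3): 0.40 vs {0.39, 0.35} → pass.
OC (methods 2·3): 0.35 vs {0.31, 0.35} → fail.
3 of 6 fail.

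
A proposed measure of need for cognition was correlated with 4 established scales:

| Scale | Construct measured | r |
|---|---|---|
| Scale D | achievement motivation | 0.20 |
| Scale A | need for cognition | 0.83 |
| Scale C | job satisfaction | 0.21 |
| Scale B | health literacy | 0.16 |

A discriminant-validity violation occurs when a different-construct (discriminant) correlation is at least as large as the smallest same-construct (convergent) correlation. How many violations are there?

Convergent (same construct = need for cognition): Scale A.
Smallest convergent = 0.83. Discriminant values: 0.20, 0.21, 0.16; count ≥ 0.83 → 0.

0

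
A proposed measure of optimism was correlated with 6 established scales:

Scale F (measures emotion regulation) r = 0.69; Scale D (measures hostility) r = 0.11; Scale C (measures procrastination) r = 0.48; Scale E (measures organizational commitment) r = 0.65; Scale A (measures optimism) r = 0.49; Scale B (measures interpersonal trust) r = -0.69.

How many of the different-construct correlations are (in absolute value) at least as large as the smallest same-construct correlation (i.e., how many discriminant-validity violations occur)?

Convergent (same construct = optimism): Scale A.
Smallest convergent = 0.49. Discriminant |r|: 0.69, 0.11, 0.48, 0.65, 0.69; count ≥ 0.49 → 3.

3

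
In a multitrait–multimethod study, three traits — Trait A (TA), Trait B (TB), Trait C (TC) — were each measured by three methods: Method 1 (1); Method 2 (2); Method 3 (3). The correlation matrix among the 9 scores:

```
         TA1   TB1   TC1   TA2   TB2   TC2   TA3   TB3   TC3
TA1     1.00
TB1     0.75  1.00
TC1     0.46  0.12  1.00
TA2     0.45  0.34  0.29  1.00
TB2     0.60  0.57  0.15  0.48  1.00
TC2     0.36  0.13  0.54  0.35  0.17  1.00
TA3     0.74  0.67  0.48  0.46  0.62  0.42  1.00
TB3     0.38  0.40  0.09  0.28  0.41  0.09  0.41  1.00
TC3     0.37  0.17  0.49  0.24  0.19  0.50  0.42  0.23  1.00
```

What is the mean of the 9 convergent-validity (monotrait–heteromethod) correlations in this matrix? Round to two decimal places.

0.51

Convergent values: 0.45, 0.74, 0.46, 0.57, 0.40, 0.41, 0.54, 0.49, 0.50; mean = 4.56/9 = 0.51.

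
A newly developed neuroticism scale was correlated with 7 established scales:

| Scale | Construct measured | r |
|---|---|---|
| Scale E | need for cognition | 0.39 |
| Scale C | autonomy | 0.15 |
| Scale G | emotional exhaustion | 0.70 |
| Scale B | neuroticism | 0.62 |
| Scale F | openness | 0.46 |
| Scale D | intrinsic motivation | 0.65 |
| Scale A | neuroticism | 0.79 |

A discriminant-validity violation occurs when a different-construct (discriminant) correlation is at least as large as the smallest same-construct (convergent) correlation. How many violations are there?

2

Convergent (same construct = neuroticism): Scale B, Scale A.
Smallest convergent = 0.62. Discriminant values: 0.39, 0.15, 0.70, 0.46, 0.65; count ≥ 0.62 → 2.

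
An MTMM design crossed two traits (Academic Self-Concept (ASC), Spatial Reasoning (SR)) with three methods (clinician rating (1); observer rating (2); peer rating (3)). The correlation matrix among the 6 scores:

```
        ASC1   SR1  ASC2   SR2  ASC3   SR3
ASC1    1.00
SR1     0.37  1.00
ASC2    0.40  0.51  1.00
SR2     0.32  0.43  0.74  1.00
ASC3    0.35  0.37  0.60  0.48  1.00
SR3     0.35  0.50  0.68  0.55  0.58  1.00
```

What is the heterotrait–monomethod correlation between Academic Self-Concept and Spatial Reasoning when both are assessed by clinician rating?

0.37

Different traits, same method: r(ASC1, SR1) = 0.37.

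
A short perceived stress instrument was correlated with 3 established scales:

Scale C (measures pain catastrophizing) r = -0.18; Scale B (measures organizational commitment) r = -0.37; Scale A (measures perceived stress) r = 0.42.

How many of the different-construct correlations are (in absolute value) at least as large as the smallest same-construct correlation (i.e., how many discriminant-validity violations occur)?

0

Convergent (same construct = perceived stress): Scale A.
Smallest convergent = 0.42. Discriminant |r|: 0.18, 0.37; count ≥ 0.42 → 0.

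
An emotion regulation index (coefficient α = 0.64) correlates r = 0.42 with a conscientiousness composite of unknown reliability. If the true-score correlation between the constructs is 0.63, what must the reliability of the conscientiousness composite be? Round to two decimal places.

r_true = r_obs / √(r_xx · r_yy) ⇒ 0.63 = 0.42 / √(0.64 · r_yy).
√(0.64 · r_yy) = 0.42 / 0.63 = 0.6667; 0.64 · r_yy = 0.4445; r_yy = 0.4445 / 0.64 ≈ 0.69.

0.69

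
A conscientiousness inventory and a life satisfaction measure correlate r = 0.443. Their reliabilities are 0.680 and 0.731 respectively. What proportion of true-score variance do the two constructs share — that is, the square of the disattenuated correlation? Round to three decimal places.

0.395

Disattenuated r = 0.443 / √(0.680 × 0.731) = 0.443 / 0.7050 = 0.6284.
Shared true-score variance = 0.6284² = 0.3949 ≈ 0.395.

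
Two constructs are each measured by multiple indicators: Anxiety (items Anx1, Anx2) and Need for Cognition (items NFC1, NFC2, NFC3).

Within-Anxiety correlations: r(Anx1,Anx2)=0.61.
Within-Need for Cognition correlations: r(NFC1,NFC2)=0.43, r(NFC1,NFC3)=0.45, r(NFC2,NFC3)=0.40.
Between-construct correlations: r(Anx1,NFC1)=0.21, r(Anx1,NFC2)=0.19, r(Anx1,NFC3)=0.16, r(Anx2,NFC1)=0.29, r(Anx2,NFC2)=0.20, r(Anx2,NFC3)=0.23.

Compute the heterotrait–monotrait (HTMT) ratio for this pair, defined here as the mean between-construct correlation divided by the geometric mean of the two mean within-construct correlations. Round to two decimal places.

Mean between = 1.28/6 = 0.2133.
Mean within-Anx = 0.61/1 = 0.6100; mean within-NFC = 1.28/3 = 0.4267.
Geometric mean = √(0.6100 × 0.4267) = 0.5102.
HTMT = 0.2133 / 0.5102 = 0.42.

0.42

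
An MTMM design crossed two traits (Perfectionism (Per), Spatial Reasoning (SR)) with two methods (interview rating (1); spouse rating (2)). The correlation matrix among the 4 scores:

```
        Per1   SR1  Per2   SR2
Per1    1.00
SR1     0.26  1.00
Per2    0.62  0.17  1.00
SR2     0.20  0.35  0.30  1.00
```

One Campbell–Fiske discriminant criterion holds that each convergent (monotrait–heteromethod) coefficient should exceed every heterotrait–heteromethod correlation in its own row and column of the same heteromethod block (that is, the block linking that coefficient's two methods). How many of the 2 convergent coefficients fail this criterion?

0

Each convergent coefficient versus the relevant comparison correlations:
Per (methods 1·2): 0.62 vs {0.20, 0.17} → pass.
SR (methods 1·2): 0.35 vs {0.17, 0.20} → pass.
0 of 2 fail.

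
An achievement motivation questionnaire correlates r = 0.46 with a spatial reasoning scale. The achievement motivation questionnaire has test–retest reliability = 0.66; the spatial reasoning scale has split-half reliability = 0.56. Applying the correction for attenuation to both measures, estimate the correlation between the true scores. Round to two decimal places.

0.76

r_true = r_obs / √(r_xx · r_yy) = 0.46 / √(0.66 × 0.56) = 0.46 / √0.3696 = 0.46 / 0.6079 ≈ 0.76.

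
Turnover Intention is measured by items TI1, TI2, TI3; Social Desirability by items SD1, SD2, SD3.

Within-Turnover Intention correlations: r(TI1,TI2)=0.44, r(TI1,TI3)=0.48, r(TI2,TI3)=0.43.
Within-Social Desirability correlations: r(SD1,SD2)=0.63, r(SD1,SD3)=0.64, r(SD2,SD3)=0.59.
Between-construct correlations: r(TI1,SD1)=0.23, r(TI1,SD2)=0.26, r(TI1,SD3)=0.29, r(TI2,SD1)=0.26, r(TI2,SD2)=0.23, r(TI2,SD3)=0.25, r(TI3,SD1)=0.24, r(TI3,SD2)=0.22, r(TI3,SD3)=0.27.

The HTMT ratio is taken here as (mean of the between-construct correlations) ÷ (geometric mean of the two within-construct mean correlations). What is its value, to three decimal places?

0.473

Mean between = 2.25/9 = 0.2500.
Mean within-TI = 1.35/3 = 0.4500; mean within-SD = 1.86/3 = 0.6200.
Geometric mean = √(0.4500 × 0.6200) = 0.5282.
HTMT = 0.2500 / 0.5282 = 0.473.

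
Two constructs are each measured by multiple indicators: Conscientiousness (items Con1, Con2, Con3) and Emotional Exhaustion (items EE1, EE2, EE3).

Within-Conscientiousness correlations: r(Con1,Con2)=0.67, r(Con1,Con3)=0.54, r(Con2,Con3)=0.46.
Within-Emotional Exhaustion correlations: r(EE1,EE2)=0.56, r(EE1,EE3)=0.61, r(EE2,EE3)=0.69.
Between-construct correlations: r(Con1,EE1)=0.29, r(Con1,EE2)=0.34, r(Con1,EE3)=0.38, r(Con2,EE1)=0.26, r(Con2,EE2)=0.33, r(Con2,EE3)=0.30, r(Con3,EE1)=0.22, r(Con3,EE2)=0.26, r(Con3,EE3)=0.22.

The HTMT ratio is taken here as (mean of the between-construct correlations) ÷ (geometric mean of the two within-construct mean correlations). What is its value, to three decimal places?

Between-construct mean = 2.60/9 = 0.2889.
Mean within-Con = 1.67/3 = 0.5567; mean within-EE = 1.86/3 = 0.6200.
Geometric mean = √(0.5567 × 0.6200) = 0.5875.
HTMT = 0.2889 / 0.5875 = 0.492.

0.492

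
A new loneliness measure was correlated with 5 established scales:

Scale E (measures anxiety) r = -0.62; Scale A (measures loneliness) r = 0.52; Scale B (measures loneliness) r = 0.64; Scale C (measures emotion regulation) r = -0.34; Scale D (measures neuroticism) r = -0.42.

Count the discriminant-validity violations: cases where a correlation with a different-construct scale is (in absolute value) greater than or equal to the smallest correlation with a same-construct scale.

1

Convergent (same construct = loneliness): Scale A, Scale B.
Smallest convergent = 0.52. Discriminant |r|: 0.62, 0.34, 0.42; count ≥ 0.52 → 1.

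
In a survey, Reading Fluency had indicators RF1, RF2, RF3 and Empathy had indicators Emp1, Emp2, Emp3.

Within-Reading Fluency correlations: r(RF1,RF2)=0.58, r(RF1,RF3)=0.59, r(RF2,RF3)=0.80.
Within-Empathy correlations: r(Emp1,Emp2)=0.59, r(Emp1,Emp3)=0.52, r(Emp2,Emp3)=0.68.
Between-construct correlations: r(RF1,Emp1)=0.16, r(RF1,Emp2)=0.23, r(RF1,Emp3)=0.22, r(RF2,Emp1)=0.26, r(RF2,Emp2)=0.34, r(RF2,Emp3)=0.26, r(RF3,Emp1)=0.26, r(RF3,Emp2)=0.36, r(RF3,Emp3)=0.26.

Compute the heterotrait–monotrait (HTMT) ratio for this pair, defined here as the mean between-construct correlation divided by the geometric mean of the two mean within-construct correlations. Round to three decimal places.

Mean heterotrait r = 2.35/9 = 0.2611.
Mean within-RF = 1.97/3 = 0.6567; mean within-Emp = 1.79/3 = 0.5967.
Geometric mean = √(0.6567 × 0.5967) = 0.6260.
HTMT = 0.2611 / 0.6260 = 0.417.

0.417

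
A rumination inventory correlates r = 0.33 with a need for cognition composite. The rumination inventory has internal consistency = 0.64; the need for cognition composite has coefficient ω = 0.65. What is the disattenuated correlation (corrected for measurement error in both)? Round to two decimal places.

0.51

r_true = r_obs / √(r_xx · r_yy) = 0.33 / √(0.64 × 0.65) = 0.33 / √0.4160 = 0.33 / 0.6450 ≈ 0.51.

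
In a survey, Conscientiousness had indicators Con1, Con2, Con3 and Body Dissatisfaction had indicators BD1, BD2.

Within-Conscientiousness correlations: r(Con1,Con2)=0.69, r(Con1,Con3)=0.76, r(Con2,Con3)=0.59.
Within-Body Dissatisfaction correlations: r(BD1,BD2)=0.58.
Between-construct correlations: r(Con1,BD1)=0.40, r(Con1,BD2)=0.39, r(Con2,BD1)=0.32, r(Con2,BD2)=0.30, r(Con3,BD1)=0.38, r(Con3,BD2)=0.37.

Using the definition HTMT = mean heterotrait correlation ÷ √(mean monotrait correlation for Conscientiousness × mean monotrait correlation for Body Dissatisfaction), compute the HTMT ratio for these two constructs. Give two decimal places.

Mean heterotrait r = 2.16/6 = 0.3600.
Mean within-Con = 2.04/3 = 0.6800; mean within-BD = 0.58/1 = 0.5800.
Geometric mean = √(0.6800 × 0.5800) = 0.6280.
HTMT = 0.3600 / 0.6280 = 0.57.

0.57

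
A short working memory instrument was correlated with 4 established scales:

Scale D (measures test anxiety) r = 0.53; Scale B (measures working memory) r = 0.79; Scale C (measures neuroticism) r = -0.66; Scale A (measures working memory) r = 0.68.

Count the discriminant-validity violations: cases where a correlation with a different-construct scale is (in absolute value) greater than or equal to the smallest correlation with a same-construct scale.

Convergent (same construct = working memory): Scale B, Scale A.
Smallest convergent = 0.68. Discriminant |r|: 0.53, 0.66; count ≥ 0.68 → 0.

0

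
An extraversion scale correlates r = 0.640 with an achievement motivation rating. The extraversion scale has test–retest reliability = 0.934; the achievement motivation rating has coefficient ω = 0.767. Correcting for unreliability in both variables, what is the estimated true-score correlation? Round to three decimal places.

0.756

r_true = r_obs / √(r_xx · r_yy) = 0.640 / √(0.934 × 0.767) = 0.640 / √0.716378 = 0.640 / 0.8464 ≈ 0.756.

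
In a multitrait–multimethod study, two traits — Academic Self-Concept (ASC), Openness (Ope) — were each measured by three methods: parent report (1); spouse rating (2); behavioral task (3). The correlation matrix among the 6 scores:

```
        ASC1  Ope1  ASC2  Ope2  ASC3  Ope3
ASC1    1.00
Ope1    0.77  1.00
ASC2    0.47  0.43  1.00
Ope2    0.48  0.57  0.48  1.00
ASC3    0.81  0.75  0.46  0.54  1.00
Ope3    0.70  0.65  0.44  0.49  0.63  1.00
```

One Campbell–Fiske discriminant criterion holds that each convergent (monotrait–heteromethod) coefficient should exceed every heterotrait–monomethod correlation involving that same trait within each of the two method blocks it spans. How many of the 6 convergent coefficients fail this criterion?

Checking each validity diagonal entry against its comparison values:
ASC (methods 1·2): 0.47 vs {0.77, 0.48} → fail.
ASC (methods 1·3): 0.81 vs {0.77, 0.63} → pass.
ASC (methods 2·3): 0.46 vs {0.48, 0.63} → fail.
Ope (methods 1·2): 0.57 vs {0.77, 0.48} → fail.
Ope (methods 1·3): 0.65 vs {0.77, 0.63} → fail.
Ope (methods 2·3): 0.49 vs {0.48, 0.63} → fail.
5 of 6 fail.

5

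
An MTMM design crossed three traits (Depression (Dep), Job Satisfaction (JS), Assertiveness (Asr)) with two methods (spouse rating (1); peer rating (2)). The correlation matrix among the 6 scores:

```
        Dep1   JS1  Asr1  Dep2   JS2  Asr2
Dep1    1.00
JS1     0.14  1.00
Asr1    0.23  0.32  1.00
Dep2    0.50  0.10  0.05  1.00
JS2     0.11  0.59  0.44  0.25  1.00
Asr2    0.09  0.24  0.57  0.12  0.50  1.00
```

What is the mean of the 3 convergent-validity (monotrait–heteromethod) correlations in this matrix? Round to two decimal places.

Convergent values: 0.50, 0.59, 0.57; mean = 1.66/3 = 0.55.

0.55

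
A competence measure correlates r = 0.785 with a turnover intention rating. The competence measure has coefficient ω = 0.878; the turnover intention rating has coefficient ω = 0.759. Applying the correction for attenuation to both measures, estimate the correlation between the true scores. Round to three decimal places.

0.962

r_true = r_obs / √(r_xx · r_yy) = 0.785 / √(0.878 × 0.759) = 0.785 / √0.666402 = 0.785 / 0.8163 ≈ 0.962.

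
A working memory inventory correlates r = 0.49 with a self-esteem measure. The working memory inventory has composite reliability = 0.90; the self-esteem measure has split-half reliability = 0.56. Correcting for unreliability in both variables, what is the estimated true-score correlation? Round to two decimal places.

0.69

r_true = r_obs / √(r_xx · r_yy) = 0.49 / √(0.90 × 0.56) = 0.49 / √0.5040 = 0.49 / 0.7099 ≈ 0.69.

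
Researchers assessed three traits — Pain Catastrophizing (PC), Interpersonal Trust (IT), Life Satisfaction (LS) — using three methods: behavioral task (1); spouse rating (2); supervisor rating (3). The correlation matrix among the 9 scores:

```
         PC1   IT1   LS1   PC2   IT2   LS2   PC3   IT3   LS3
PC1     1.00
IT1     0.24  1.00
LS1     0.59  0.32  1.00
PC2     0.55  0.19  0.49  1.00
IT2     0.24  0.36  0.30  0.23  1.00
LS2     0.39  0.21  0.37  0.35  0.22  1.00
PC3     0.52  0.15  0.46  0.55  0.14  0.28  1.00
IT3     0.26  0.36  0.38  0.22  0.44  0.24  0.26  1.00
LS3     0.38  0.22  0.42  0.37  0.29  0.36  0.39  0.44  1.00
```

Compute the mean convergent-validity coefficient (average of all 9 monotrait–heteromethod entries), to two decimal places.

0.44

Convergent values: 0.55, 0.52, 0.55, 0.36, 0.36, 0.44, 0.37, 0.42, 0.36; mean = 3.93/9 = 0.44.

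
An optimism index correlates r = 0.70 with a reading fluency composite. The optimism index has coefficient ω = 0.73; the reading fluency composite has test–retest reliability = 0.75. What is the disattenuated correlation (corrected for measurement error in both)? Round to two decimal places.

0.95

r_true = r_obs / √(r_xx · r_yy) = 0.70 / √(0.73 × 0.75) = 0.70 / √0.5475 = 0.70 / 0.7399 ≈ 0.95.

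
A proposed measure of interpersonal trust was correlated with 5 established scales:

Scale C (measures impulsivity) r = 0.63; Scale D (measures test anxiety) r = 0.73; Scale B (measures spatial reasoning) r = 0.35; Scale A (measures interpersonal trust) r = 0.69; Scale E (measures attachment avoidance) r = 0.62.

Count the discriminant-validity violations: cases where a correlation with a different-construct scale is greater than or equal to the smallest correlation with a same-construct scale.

1

Convergent (same construct = interpersonal trust): Scale A.
Smallest convergent = 0.69. Discriminant values: 0.63, 0.73, 0.35, 0.62; count ≥ 0.69 → 1.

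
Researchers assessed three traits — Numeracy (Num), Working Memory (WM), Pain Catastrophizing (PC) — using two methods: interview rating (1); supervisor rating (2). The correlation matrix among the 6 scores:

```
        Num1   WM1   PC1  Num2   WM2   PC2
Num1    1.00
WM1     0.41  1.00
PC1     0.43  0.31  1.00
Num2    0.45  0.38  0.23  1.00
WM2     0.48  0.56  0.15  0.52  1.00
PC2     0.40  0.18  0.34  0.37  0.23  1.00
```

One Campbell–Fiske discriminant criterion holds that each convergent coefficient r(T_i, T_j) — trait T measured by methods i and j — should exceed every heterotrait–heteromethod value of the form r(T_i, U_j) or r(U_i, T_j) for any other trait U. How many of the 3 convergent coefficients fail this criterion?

2

Checking each validity diagonal entry against its comparison values:
Num (methods 1·2): 0.45 vs {0.48, 0.38, 0.40, 0.23} → fail.
WM (methods 1·2): 0.56 vs {0.38, 0.48, 0.18, 0.15} → pass.
PC (methods 1·2): 0.34 vs {0.23, 0.40, 0.15, 0.18} → fail.
2 of 3 fail.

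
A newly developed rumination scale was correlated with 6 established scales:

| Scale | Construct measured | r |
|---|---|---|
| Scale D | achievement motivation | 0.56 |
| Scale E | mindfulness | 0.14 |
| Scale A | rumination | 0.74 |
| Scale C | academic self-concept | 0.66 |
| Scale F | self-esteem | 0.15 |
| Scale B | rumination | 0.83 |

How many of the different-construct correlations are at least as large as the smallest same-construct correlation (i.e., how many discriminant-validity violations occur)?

Convergent (same construct = rumination): Scale A, Scale B.
Smallest convergent = 0.74. Discriminant values: 0.56, 0.14, 0.66, 0.15; count ≥ 0.74 → 0.

0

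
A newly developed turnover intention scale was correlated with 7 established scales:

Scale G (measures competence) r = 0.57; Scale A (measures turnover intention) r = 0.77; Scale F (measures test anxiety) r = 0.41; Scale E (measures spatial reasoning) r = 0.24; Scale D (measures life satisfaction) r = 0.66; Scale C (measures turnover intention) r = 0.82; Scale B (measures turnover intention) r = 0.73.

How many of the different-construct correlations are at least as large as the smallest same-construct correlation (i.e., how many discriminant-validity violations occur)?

Convergent (same construct = turnover intention): Scale A, Scale C, Scale B.
Smallest convergent = 0.73. Discriminant values: 0.57, 0.41, 0.24, 0.66; count ≥ 0.73 → 0.

0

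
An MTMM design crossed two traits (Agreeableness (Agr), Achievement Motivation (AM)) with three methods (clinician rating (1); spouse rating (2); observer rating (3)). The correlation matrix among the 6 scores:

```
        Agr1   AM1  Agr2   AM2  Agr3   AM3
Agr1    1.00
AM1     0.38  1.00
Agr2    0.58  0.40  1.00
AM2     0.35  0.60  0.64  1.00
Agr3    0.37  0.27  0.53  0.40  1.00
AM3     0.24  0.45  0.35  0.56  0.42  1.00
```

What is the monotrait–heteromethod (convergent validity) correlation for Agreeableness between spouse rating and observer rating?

Same trait (Agr), different methods: r(Agr2, Agr3) = 0.53.

0.53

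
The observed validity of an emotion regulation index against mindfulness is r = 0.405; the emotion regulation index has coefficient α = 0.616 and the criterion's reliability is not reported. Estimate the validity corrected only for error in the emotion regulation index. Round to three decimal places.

0.516

Single correction: r_c = r_obs / √r_xx = 0.405 / √0.616 = 0.405 / 0.7849 ≈ 0.516.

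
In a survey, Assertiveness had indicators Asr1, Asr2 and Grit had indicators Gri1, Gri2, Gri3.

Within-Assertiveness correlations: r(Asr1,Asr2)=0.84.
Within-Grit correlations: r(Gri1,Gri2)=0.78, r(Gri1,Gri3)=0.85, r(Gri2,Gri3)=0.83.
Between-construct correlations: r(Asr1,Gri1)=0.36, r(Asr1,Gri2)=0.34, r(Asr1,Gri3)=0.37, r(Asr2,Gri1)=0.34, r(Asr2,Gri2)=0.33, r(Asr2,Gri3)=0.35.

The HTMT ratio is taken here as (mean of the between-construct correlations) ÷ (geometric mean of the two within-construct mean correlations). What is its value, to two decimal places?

Mean between = 2.09/6 = 0.3483.
Mean within-Asr = 0.84/1 = 0.8400; mean within-Gri = 2.46/3 = 0.8200.
Geometric mean = √(0.8400 × 0.8200) = 0.8299.
HTMT = 0.3483 / 0.8299 = 0.42.

0.42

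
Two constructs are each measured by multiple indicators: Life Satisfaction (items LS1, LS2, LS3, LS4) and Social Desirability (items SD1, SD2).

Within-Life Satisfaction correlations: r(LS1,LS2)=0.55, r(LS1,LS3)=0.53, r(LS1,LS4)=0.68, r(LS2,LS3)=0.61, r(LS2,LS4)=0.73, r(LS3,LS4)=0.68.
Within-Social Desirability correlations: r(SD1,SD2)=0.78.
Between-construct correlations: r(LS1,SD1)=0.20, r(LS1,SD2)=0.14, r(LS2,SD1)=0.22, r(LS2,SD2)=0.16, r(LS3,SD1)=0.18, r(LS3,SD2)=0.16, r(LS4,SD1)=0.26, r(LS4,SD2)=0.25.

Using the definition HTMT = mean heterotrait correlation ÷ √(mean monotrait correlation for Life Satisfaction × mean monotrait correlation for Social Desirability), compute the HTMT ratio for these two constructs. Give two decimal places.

0.28

Mean between = 1.57/8 = 0.1963.
Mean within-LS = 3.78/6 = 0.6300; mean within-SD = 0.78/1 = 0.7800.
Geometric mean = √(0.6300 × 0.7800) = 0.7010.
HTMT = 0.1963 / 0.7010 = 0.28.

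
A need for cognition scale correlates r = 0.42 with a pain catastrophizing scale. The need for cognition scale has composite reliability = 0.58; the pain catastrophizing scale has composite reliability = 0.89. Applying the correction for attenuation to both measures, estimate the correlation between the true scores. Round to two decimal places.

r_true = r_obs / √(r_xx · r_yy) = 0.42 / √(0.58 × 0.89) = 0.42 / √0.5162 = 0.42 / 0.7185 ≈ 0.58.

0.58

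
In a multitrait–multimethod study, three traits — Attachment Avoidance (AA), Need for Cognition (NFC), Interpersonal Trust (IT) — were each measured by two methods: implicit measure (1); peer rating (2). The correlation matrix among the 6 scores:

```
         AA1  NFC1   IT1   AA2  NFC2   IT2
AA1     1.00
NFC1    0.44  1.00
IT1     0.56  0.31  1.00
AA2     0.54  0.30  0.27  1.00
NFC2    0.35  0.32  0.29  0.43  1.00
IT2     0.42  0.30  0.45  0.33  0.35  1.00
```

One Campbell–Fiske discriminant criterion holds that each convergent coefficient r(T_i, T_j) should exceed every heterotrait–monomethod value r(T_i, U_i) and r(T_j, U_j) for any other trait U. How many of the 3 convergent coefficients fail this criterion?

3

Convergent coefficients and their comparison sets:
AA (methods 1·2): 0.54 vs {0.44, 0.43, 0.56, 0.33} → fail.
NFC (methods 1·2): 0.32 vs {0.44, 0.43, 0.31, 0.35} → fail.
IT (methods 1·2): 0.45 vs {0.56, 0.33, 0.31, 0.35} → fail.
3 of 3 fail.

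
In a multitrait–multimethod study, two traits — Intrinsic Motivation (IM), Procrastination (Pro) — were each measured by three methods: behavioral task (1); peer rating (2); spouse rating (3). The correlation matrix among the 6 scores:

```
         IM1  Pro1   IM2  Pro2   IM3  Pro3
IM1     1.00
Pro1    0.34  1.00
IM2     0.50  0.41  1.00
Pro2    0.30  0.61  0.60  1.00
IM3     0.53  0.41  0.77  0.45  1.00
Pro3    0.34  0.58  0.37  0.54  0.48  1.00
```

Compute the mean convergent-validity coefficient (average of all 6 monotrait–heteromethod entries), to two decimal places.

Convergent values: 0.50, 0.53, 0.77, 0.61, 0.58, 0.54; mean = 3.53/6 = 0.59.

0.59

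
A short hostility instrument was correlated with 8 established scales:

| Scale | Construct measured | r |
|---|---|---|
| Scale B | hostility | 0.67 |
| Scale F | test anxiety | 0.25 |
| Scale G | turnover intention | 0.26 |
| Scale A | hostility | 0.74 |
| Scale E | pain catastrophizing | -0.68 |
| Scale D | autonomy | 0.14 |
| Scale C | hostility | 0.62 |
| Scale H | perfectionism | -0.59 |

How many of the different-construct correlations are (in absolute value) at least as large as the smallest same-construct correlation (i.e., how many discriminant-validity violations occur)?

1

Convergent (same construct = hostility): Scale B, Scale A, Scale C.
Smallest convergent = 0.62. Discriminant |r|: 0.25, 0.26, 0.68, 0.14, 0.59; count ≥ 0.62 → 1.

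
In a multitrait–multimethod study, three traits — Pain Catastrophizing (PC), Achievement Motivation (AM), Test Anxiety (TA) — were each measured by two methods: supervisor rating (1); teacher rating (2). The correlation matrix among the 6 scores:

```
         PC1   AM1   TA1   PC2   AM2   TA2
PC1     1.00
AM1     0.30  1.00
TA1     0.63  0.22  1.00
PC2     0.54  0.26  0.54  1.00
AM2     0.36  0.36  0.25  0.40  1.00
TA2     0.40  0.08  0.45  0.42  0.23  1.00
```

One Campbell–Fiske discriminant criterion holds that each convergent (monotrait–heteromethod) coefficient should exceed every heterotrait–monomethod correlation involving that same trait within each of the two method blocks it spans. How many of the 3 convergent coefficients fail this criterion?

Each convergent coefficient versus the relevant comparison correlations:
PC (methods 1·2): 0.54 vs {0.30, 0.40, 0.63, 0.42} → fail.
AM (methods 1·2): 0.36 vs {0.30, 0.40, 0.22, 0.23} → fail.
TA (methods 1·2): 0.45 vs {0.63, 0.42, 0.22, 0.23} → fail.
3 of 3 fail.

3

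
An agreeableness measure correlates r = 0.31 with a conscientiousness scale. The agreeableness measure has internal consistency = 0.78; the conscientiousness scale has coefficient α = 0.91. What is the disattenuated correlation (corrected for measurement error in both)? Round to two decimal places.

0.37

r_true = r_obs / √(r_xx · r_yy) = 0.31 / √(0.78 × 0.91) = 0.31 / √0.7098 = 0.31 / 0.8425 ≈ 0.37.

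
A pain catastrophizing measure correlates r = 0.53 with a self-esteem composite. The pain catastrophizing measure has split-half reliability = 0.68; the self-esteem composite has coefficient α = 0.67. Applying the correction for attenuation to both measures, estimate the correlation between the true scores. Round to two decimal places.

0.79

r_true = r_obs / √(r_xx · r_yy) = 0.53 / √(0.68 × 0.67) = 0.53 / √0.4556 = 0.53 / 0.6750 ≈ 0.79.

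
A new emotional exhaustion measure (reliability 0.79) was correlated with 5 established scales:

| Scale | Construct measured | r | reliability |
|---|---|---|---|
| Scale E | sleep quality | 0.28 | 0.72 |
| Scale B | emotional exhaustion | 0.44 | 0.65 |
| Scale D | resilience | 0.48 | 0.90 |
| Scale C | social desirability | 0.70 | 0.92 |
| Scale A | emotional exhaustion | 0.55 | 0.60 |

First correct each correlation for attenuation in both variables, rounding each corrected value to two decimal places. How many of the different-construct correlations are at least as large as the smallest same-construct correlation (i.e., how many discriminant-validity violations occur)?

Disattenuated r (r / √(r_scale · r_new)):
  Scale E (disc): 0.28 / √(0.72·0.79) = 0.37
  Scale B (conv): 0.44 / √(0.65·0.79) = 0.61
  Scale D (disc): 0.48 / √(0.90·0.79) = 0.57
  Scale C (disc): 0.70 / √(0.92·0.79) = 0.82
  Scale A (conv): 0.55 / √(0.60·0.79) = 0.80
Smallest convergent = 0.61. Discriminant values: 0.37, 0.57, 0.82; count ≥ 0.61 → 1.

1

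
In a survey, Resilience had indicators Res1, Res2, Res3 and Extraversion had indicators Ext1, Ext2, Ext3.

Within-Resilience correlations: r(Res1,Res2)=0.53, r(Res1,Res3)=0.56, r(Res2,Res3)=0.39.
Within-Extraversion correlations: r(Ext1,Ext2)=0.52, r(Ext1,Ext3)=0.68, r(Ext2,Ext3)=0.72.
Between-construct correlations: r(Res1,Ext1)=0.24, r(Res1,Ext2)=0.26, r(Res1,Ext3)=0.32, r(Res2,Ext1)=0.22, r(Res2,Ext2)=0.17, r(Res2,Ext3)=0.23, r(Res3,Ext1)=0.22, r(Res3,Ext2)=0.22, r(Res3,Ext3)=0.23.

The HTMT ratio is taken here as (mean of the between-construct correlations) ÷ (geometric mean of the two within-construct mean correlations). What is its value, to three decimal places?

Mean heterotrait r = 2.11/9 = 0.2344.
Mean within-Res = 1.48/3 = 0.4933; mean within-Ext = 1.92/3 = 0.6400.
Geometric mean = √(0.4933 × 0.6400) = 0.5619.
HTMT = 0.2344 / 0.5619 = 0.417.

0.417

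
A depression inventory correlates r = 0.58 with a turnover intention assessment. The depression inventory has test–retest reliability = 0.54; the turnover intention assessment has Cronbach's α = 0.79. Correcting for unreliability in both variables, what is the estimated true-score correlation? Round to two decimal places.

0.89

r_true = r_obs / √(r_xx · r_yy) = 0.58 / √(0.54 × 0.79) = 0.58 / √0.4266 = 0.58 / 0.6531 ≈ 0.89.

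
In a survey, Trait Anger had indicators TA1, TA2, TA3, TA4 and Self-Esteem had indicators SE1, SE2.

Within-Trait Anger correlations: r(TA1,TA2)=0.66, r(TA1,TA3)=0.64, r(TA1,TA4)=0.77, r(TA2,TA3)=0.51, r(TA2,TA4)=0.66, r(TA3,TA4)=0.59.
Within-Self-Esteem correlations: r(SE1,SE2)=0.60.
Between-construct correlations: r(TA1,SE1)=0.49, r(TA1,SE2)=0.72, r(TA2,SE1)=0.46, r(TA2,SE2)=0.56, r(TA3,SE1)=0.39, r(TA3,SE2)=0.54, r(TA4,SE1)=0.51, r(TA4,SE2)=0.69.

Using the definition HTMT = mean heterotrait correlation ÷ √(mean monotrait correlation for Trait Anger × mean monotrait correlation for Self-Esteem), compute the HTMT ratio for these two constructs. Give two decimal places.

Between-construct mean = 4.36/8 = 0.5450.
Mean within-TA = 3.83/6 = 0.6383; mean within-SE = 0.60/1 = 0.6000.
Geometric mean = √(0.6383 × 0.6000) = 0.6189.
HTMT = 0.5450 / 0.6189 = 0.88.

0.88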